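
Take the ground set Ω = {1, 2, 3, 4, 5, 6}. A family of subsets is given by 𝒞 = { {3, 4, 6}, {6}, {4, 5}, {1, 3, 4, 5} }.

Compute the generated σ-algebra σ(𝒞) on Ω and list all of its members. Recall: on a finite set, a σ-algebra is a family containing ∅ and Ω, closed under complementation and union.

Take S₀ = 𝒞 ∪ {∅, Ω} = { ∅, {6}, {4, 5}, {3, 4, 6}, {1, 3, 4, 5}, Ω }.
Pass 1 adds 7:
  {2, 6}  = ᶜ of {1, 3, 4, 5}
  {1, 2, 5}  = ᶜ of {3, 4, 6}
  {4, 5, 6}  = {4, 5} ∪ {6}
  {1, 2, 3, 6}  = ᶜ of {4, 5}
  {3, 4, 5, 6}  = {4, 5} ∪ {3, 4, 6}
  {1, 2, 3, 4, 5}  = ᶜ of {6}
  {1, 3, 4, 5, 6}  = {1, 3, 4, 5} ∪ {3, 4, 6}
  [13 total]
Pass 2 adds 11:
  {2}  = ᶜ of {1, 3, 4, 5, 6}
  {1, 2}  = ᶜ of {3, 4, 5, 6}
  {1, 2, 3}  = ᶜ of {4, 5, 6}
  {1, 2, 4, 5}  = {4, 5} ∪ {1, 2, 5}
  {1, 2, 5, 6}  = {2, 6} ∪ {1, 2, 5}
  {2, 3, 4, 6}  = {2, 6} ∪ {3, 4, 6}
  {2, 4, 5, 6}  = {2, 6} ∪ {4, 5}
  {1, 2, 3, 4, 6}  = {1, 2, 3, 6} ∪ {3, 4, 6}
  {1, 2, 3, 5, 6}  = {1, 2, 3, 6} ∪ {1, 2, 5}
  {1, 2, 4, 5, 6}  = {1, 2, 5} ∪ {4, 5, 6}
  {2, 3, 4, 5, 6}  = {3, 4, 5, 6} ∪ {2, 6}
  [24 total]
Pass 3 adds 11:
  {1}  = ᶜ of {2, 3, 4, 5, 6}
  {3}  = ᶜ of {1, 2, 4, 5, 6}
  {4}  = ᶜ of {1, 2, 3, 5, 6}
  {5}  = ᶜ of {1, 2, 3, 4, 6}
  {1, 3}  = ᶜ of {2, 4, 5, 6}
  {1, 5}  = ᶜ of {2, 3, 4, 6}
  {3, 4}  = ᶜ of {1, 2, 5, 6}
  {3, 6}  = ᶜ of {1, 2, 4, 5}
  {1, 2, 6}  = {1, 2} ∪ {2, 6}
  {2, 4, 5}  = {2} ∪ {4, 5}
  {1, 2, 3, 5}  = {1, 2, 3} ∪ {1, 2, 5}
  [35 total]
Pass 4: +26 →
  {1, 4}  = {1} ∪ {4}
  {1, 6}  = {1} ∪ {6}
  {2, 3}  = {2} ∪ {3}
  {2, 4}  = {2} ∪ {4}
  {2, 5}  = {2} ∪ {5}
  {3, 5}  = {5} ∪ {3}
  {4, 6}  = ᶜ of {1, 2, 3, 5}
  {5, 6}  = {6} ∪ {5}
  {1, 2, 4}  = {1, 2} ∪ {4}
  {1, 3, 4}  = {3, 4} ∪ {1}
  {1, 3, 5}  = {5} ∪ {1, 3}
  {1, 3, 6}  = ᶜ of {2, 4, 5}
  {1, 4, 5}  = {1} ∪ {4, 5}
  {1, 5, 6}  = {6} ∪ {1, 5}
  {2, 3, 4}  = {3, 4} ∪ {2}
  {2, 3, 6}  = {2} ∪ {3, 6}
  {2, 4, 6}  = {2, 6} ∪ {4}
  {2, 5, 6}  = {2, 6} ∪ {5}
  {3, 4, 5}  = ᶜ of {1, 2, 6}
  {3, 5, 6}  = {5} ∪ {3, 6}
  {1, 2, 3, 4}  = {3, 4} ∪ {1, 2, 3}
  {1, 2, 4, 6}  = {4} ∪ {1, 2, 6}
  {1, 3, 4, 6}  = {1} ∪ {3, 4, 6}
  {1, 3, 5, 6}  = {3, 6} ∪ {1, 5}
  {1, 4, 5, 6}  = {1} ∪ {4, 5, 6}
  {2, 3, 4, 5}  = {3, 4} ∪ {2, 4, 5}
  [61 total]
Pass 5: +3 →
  {1, 4, 6}  = {1, 6} ∪ {1, 4}
  {2, 3, 5}  = {2, 5} ∪ {3, 5}
  {2, 3, 5, 6}  = ᶜ of {1, 4}
  [64 total]
After Pass 6 the family is unchanged; done.

σ(𝒞) = { ∅, {1}, {2}, {3}, {4}, {5}, {6}, {1, 2}, {1, 3}, {1, 4}, {1, 5}, {1, 6}, {2, 3}, {2, 4}, {2, 5}, {2, 6}, {3, 4}, {3, 5}, {3, 6}, {4, 5}, {4, 6}, {5, 6}, {1, 2, 3}, {1, 2, 4}, {1, 2, 5}, {1, 2, 6}, {1, 3, 4}, {1, 3, 5}, {1, 3, 6}, {1, 4, 5}, {1, 4, 6}, {1, 5, 6}, {2, 3, 4}, {2, 3, 5}, {2, 3, 6}, {2, 4, 5}, {2, 4, 6}, {2, 5, 6}, {3, 4, 5}, {3, 4, 6}, {3, 5, 6}, {4, 5, 6}, {1, 2, 3, 4}, {1, 2, 3, 5}, {1, 2, 3, 6}, {1, 2, 4, 5}, {1, 2, 4, 6}, {1, 2, 5, 6}, {1, 3, 4, 5}, {1, 3, 4, 6}, {1, 3, 5, 6}, {1, 4, 5, 6}, {2, 3, 4, 5}, {2, 3, 4, 6}, {2, 3, 5, 6}, {2, 4, 5, 6}, {3, 4, 5, 6}, {1, 2, 3, 4, 5}, {1, 2, 3, 4, 6}, {1, 2, 3, 5, 6}, {1, 2, 4, 5, 6}, {1, 3, 4, 5, 6}, {2, 3, 4, 5, 6}, Ω }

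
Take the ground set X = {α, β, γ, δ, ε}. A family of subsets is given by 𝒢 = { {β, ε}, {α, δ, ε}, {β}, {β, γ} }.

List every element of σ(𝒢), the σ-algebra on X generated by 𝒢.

σ(𝒢) = { {}, {β}, {γ}, {ε}, {α, δ}, {β, γ}, {β, ε}, {γ, ε}, {α, β, δ}, {α, γ, δ}, {α, δ, ε}, {β, γ, ε}, {α, β, γ, δ}, {α, β, δ, ε}, {α, γ, δ, ε}, X }

Check:
Initial family (6 sets): { {}, {β}, {β, γ}, {β, ε}, {α, δ, ε}, X }.
Step 1 adds 4:
  {α, γ, δ}  = complement {β, ε}
  {β, γ, ε}  = {β, ε} ∪ {β, γ}
  {α, β, δ, ε}  = {α, δ, ε} ∪ {β, ε}
  {α, γ, δ, ε}  = complement {β}
  [10 total]
Step 2 (3 new):
  {γ}  = complement {α, β, δ, ε}
  {α, δ}  = complement {β, γ, ε}
  {α, β, γ, δ}  = {β} ∪ {α, γ, δ}
  [13 total]
Step 3: 2 new —
  {ε}  = complement {α, β, γ, δ}
  {α, β, δ}  = {α, δ} ∪ {β}
  [15 total]
Step 4 adds 1:
  {γ, ε}  = complement {α, β, δ}
  [16 total]
After Step 5 the family is unchanged; done.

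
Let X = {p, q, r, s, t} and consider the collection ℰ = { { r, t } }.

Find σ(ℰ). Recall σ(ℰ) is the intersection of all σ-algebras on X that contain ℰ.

Take S₀ = ℰ ∪ {∅, X} = { ∅, { r, t }, X }.
Step 1: +1 →
  { p, q, s }  = complement { r, t }
  — 4 sets.
Step 2: closed — nothing new.

Hence σ(ℰ) has 4 members: { ∅, { r, t }, { p, q, s }, X }.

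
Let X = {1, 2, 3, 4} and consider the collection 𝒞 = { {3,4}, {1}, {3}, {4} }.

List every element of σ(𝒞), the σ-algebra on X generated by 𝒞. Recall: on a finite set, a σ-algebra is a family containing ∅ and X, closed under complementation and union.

|σ(𝒞)| = 16.  σ(𝒞) = { {}, {1}, {2}, {3}, {4}, {1,2}, {1,3}, {1,4}, {2,3}, {2,4}, {3,4}, {1,2,3}, {1,2,4}, {1,3,4}, {2,3,4}, X }

Working:
Begin from { {}, {1}, {3}, {4}, {3,4}, X } (that is, 𝒞 plus ∅ and X).
Iteration 1. New:
  {1,2}  = {3,4}ᶜ
  {1,3}  = {3} ∪ {1}
  {1,4}  = {4} ∪ {1}
  {1,2,3}  = {4}ᶜ
  {1,2,4}  = {3}ᶜ
  {1,3,4}  = {3,4} ∪ {1}
  {2,3,4}  = {1}ᶜ
  (now 13)
Iteration 2: +3 →
  {2}  = {1,3,4}ᶜ
  {2,3}  = {1,4}ᶜ
  {2,4}  = {1,3}ᶜ
  (now 16)
Iteration 3: closed — nothing new.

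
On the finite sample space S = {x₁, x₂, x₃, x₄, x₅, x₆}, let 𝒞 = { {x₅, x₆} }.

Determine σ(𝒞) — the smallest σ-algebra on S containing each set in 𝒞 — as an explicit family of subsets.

Take S₀ = 𝒞 ∪ {∅, S} = { {}, {x₅, x₆}, S }.
Step 1: +1 →
  {x₁, x₂, x₃, x₄}  = S∖{x₅, x₆}
  |family| = 4
After Step 2 the family is unchanged; done.

|σ(𝒞)| = 4.  σ(𝒞) = { {}, {x₅, x₆}, {x₁, x₂, x₃, x₄}, S }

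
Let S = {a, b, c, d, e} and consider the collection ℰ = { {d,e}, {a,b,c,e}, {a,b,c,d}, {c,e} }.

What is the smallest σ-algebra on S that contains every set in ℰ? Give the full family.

|σ(ℰ)| = 16.  σ(ℰ) = { {}, {c}, {d}, {e}, {a,b}, {c,d}, {c,e}, {d,e}, {a,b,c}, {a,b,d}, {a,b,e}, {c,d,e}, {a,b,c,d}, {a,b,c,e}, {a,b,d,e}, S }

Working:
Take S₀ = ℰ ∪ {∅, S} = { {}, {c,e}, {d,e}, {a,b,c,d}, {a,b,c,e}, S }.
Iteration 1. New:
  {d}  = {a,b,c,e}ᶜ
  {e}  = {a,b,c,d}ᶜ
  {a,b,c}  = {d,e}ᶜ
  {a,b,d}  = {c,e}ᶜ
  {c,d,e}  = {d,e} ∪ {c,e}
Iteration 2 (2 new):
  {a,b}  = {c,d,e}ᶜ
  {a,b,d,e}  = {a,b,d} ∪ {e}
Iteration 3 (2 new):
  {c}  = {a,b,d,e}ᶜ
  {a,b,e}  = {a,b} ∪ {e}
Iteration 4: 1 new —
  {c,d}  = {a,b,e}ᶜ
Iteration 5: already closed under ᶜ and ∪.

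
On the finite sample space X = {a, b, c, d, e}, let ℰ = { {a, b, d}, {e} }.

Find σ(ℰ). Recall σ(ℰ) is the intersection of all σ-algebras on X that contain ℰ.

Begin from { {}, {e}, {a, b, d}, X } (that is, ℰ plus ∅ and X).
Pass 1: +3 →
  {c, e}  = X∖{a, b, d}
  {a, b, c, d}  = X∖{e}
  {a, b, d, e}  = {a, b, d} ∪ {e}
  (now 7)
Pass 2. New:
  {c}  = X∖{a, b, d, e}
  (now 8)
Pass 3: stable.

Hence σ(ℰ) has 8 members: { {}, {c}, {e}, {c, e}, {a, b, d}, {a, b, c, d}, {a, b, d, e}, X }.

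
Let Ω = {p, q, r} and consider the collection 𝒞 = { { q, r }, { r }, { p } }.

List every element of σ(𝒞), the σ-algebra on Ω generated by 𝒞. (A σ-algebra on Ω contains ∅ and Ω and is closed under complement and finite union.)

σ(𝒞) (8 sets): { {  }, { p }, { q }, { r }, { p, q }, { p, r }, { q, r }, Ω }

Trace:
Take S₀ = 𝒞 ∪ {∅, Ω} = { {  }, { p }, { r }, { q, r }, Ω }.
Step 1 (2 new):
  { p, q }  = complement { r }
  { p, r }  = { r } ∪ { p }
  — 7 sets.
Step 2: +1 →
  { q }  = complement { p, r }
  — 8 sets.
Step 3: stable.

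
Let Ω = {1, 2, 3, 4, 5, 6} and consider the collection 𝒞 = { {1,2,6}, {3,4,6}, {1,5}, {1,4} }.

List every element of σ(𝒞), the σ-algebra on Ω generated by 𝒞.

Seed the family with 𝒞 together with ∅ and Ω: { {}, {1,4}, {1,5}, {1,2,6}, {3,4,6}, Ω }.
Round 1 (10 new):
  {1,2,5}  = Ω∖{3,4,6}
  {1,4,5}  = {1,4} ∪ {1,5}
  {3,4,5}  = Ω∖{1,2,6}
  {1,2,4,6}  = {1,4} ∪ {1,2,6}
  {1,2,5,6}  = {1,5} ∪ {1,2,6}
  {1,3,4,6}  = {1,4} ∪ {3,4,6}
  {2,3,4,6}  = Ω∖{1,5}
  {2,3,5,6}  = Ω∖{1,4}
  {1,2,3,4,6}  = {3,4,6} ∪ {1,2,6}
  {1,3,4,5,6}  = {1,5} ∪ {3,4,6}
Round 2: +13 →
  {2}  = Ω∖{1,3,4,5,6}
  {5}  = Ω∖{1,2,3,4,6}
  {2,5}  = Ω∖{1,3,4,6}
  {3,4}  = Ω∖{1,2,5,6}
  {3,5}  = Ω∖{1,2,4,6}
  {2,3,6}  = Ω∖{1,4,5}
  {1,2,4,5}  = {1,4,5} ∪ {1,2,5}
  {1,3,4,5}  = {1,4,5} ∪ {3,4,5}
  {3,4,5,6}  = {3,4,5} ∪ {3,4,6}
  {1,2,3,4,5}  = {3,4,5} ∪ {1,2,5}
  {1,2,3,5,6}  = {1,2,5} ∪ {2,3,5,6}
  {1,2,4,5,6}  = {1,4,5} ∪ {1,2,4,6}
  {2,3,4,5,6}  = {3,4,5} ∪ {2,3,4,6}
Round 3. New:
  {1}  = Ω∖{2,3,4,5,6}
  {3}  = Ω∖{1,2,4,5,6}
  {4}  = Ω∖{1,2,3,5,6}
  {6}  = Ω∖{1,2,3,4,5}
  {1,2}  = Ω∖{3,4,5,6}
  {2,6}  = Ω∖{1,3,4,5}
  {3,6}  = Ω∖{1,2,4,5}
  {1,2,4}  = {2} ∪ {1,4}
  {1,3,4}  = {3,4} ∪ {1,4}
  {1,3,5}  = {1,5} ∪ {3,5}
  {2,3,4}  = {3,4} ∪ {2}
  {2,3,5}  = {2,5} ∪ {3,5}
  {1,2,3,5}  = {1,2,5} ∪ {3,5}
  {1,2,3,6}  = {2,3,6} ∪ {1,2,6}
  {2,3,4,5}  = {2,5} ∪ {3,4,5}
Round 4 adds 18:
  {1,3}  = {3} ∪ {1}
  {1,6}  = Ω∖{2,3,4,5}
  {2,3}  = {2} ∪ {3}
  {2,4}  = {2} ∪ {4}
  {4,5}  = Ω∖{1,2,3,6}
  {4,6}  = Ω∖{1,2,3,5}
  {5,6}  = {6} ∪ {5}
  {1,2,3}  = {1,2} ∪ {3}
  {1,3,6}  = {3,6} ∪ {1}
  {1,4,6}  = Ω∖{2,3,5}
  {1,5,6}  = Ω∖{2,3,4}
  {2,4,5}  = {4} ∪ {2,5}
  {2,4,6}  = Ω∖{1,3,5}
  {2,5,6}  = Ω∖{1,3,4}
  {3,5,6}  = Ω∖{1,2,4}
  {1,2,3,4}  = {3,4} ∪ {1,2}
  {1,3,5,6}  = {1,3,5} ∪ {3,6}
  {1,4,5,6}  = {1,4,5} ∪ {6}
Round 5: +2 →
  {4,5,6}  = Ω∖{1,2,3}
  {2,4,5,6}  = Ω∖{1,3}
Round 6 adds nothing — fixpoint reached.

Hence σ(𝒞) has 64 members: { {}, {1}, {2}, {3}, {4}, {5}, {6}, {1,2}, {1,3}, {1,4}, {1,5}, {1,6}, {2,3}, {2,4}, {2,5}, {2,6}, {3,4}, {3,5}, {3,6}, {4,5}, {4,6}, {5,6}, {1,2,3}, {1,2,4}, {1,2,5}, {1,2,6}, {1,3,4}, {1,3,5}, {1,3,6}, {1,4,5}, {1,4,6}, {1,5,6}, {2,3,4}, {2,3,5}, {2,3,6}, {2,4,5}, {2,4,6}, {2,5,6}, {3,4,5}, {3,4,6}, {3,5,6}, {4,5,6}, {1,2,3,4}, {1,2,3,5}, {1,2,3,6}, {1,2,4,5}, {1,2,4,6}, {1,2,5,6}, {1,3,4,5}, {1,3,4,6}, {1,3,5,6}, {1,4,5,6}, {2,3,4,5}, {2,3,4,6}, {2,3,5,6}, {2,4,5,6}, {3,4,5,6}, {1,2,3,4,5}, {1,2,3,4,6}, {1,2,3,5,6}, {1,2,4,5,6}, {1,3,4,5,6}, {2,3,4,5,6}, Ω }.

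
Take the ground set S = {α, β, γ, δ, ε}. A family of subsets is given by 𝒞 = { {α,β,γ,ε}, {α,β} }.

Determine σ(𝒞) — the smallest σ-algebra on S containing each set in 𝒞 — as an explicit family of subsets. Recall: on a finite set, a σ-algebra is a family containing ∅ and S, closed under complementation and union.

Seed the family with 𝒞 together with ∅ and S: { {}, {α,β}, {α,β,γ,ε}, S }.
Round 1: 2 new —
  {δ}  = {α,β,γ,ε}ᶜ
  {γ,δ,ε}  = {α,β}ᶜ
  [6 total]
Round 2. New:
  {α,β,δ}  = {α,β} ∪ {δ}
  [7 total]
Round 3. New:
  {γ,ε}  = {α,β,δ}ᶜ
  [8 total]
Round 4: no new sets; the family is a σ-algebra.

Hence σ(𝒞) has 8 members: { {}, {δ}, {α,β}, {γ,ε}, {α,β,δ}, {γ,δ,ε}, {α,β,γ,ε}, S }.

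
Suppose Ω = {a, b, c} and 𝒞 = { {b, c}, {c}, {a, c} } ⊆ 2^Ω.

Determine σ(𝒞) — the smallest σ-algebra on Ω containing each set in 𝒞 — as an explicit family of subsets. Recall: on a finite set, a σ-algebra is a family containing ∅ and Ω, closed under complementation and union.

Start: 𝒞 ∪ {∅, Ω} = { ∅, {c}, {a, c}, {b, c}, Ω }.
Iteration 1: 3 new —
  {a}  = Ω∖{b, c}
  {b}  = Ω∖{a, c}
  {a, b}  = Ω∖{c}
After Iteration 2 the family is unchanged; done.

σ(𝒞) = { ∅, {a}, {b}, {c}, {a, b}, {a, c}, {b, c}, Ω }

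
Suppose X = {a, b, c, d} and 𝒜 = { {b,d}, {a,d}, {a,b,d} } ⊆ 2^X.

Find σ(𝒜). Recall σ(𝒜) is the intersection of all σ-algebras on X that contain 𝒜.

Initial family (5 sets): { {}, {a,d}, {b,d}, {a,b,d}, X }.
Iteration 1. New:
  {c}  = X∖{a,b,d}
  {a,c}  = X∖{b,d}
  {b,c}  = X∖{a,d}
  (now 8)
Iteration 2: 3 new —
  {a,b,c}  = {a,c} ∪ {b,c}
  {a,c,d}  = {c} ∪ {a,d}
  {b,c,d}  = {c} ∪ {b,d}
  (now 11)
Iteration 3 (3 new):
  {a}  = X∖{b,c,d}
  {b}  = X∖{a,c,d}
  {d}  = X∖{a,b,c}
  (now 14)
Iteration 4: 2 new —
  {a,b}  = {b} ∪ {a}
  {c,d}  = {c} ∪ {d}
  (now 16)
Iteration 5: already closed under ᶜ and ∪.

Therefore σ(𝒜) = { {}, {a}, {b}, {c}, {d}, {a,b}, {a,c}, {a,d}, {b,c}, {b,d}, {c,d}, {a,b,c}, {a,b,d}, {a,c,d}, {b,c,d}, X } (|σ(𝒜)| = 16).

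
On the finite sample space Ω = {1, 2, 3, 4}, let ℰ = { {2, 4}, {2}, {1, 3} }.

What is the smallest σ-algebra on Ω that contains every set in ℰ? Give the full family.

Answer: σ(ℰ) = { {}, {2}, {4}, {1, 3}, {2, 4}, {1, 2, 3}, {1, 3, 4}, Ω }

Trace:
Seed the family with ℰ together with ∅ and Ω: { {}, {2}, {1, 3}, {2, 4}, Ω }.
Pass 1. New:
  {1, 2, 3}  = {1, 3} ∪ {2}
  {1, 3, 4}  = complement {2}
  — 7 sets.
Pass 2: 1 new —
  {4}  = complement {1, 2, 3}
  — 8 sets.
Pass 3: no new sets; the family is a σ-algebra.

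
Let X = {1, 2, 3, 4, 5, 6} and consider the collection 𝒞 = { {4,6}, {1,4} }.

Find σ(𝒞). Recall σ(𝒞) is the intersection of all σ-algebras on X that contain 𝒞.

Initial family (4 sets): { {}, {1,4}, {4,6}, X }.
Step 1. New:
  {1,4,6}  = {4,6} ∪ {1,4}
  {1,2,3,5}  = {4,6}ᶜ
  {2,3,5,6}  = {1,4}ᶜ
  — 7 sets.
Step 2. New:
  {2,3,5}  = {1,4,6}ᶜ
  {1,2,3,4,5}  = {1,4} ∪ {1,2,3,5}
  {1,2,3,5,6}  = {1,2,3,5} ∪ {2,3,5,6}
  {2,3,4,5,6}  = {4,6} ∪ {2,3,5,6}
  — 11 sets.
Step 3: +3 →
  {1}  = {2,3,4,5,6}ᶜ
  {4}  = {1,2,3,5,6}ᶜ
  {6}  = {1,2,3,4,5}ᶜ
  — 14 sets.
Step 4. New:
  {1,6}  = {1} ∪ {6}
  {2,3,4,5}  = {2,3,5} ∪ {4}
  — 16 sets.
Step 5 adds nothing — fixpoint reached.

|σ(𝒞)| = 16.  σ(𝒞) = { {}, {1}, {4}, {6}, {1,4}, {1,6}, {4,6}, {1,4,6}, {2,3,5}, {1,2,3,5}, {2,3,4,5}, {2,3,5,6}, {1,2,3,4,5}, {1,2,3,5,6}, {2,3,4,5,6}, X }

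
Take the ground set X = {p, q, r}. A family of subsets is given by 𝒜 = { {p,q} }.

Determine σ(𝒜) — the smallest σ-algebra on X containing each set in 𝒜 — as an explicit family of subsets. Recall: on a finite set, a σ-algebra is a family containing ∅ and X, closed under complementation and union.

Take S₀ = 𝒜 ∪ {∅, X} = { {}, {p,q}, X }.
Iteration 1: 1 new —
  {r}  = X∖{p,q}
  — 4 sets.
Iteration 2: no new sets; the family is a σ-algebra.

|σ(𝒜)| = 4.  σ(𝒜) = { {}, {r}, {p,q}, X }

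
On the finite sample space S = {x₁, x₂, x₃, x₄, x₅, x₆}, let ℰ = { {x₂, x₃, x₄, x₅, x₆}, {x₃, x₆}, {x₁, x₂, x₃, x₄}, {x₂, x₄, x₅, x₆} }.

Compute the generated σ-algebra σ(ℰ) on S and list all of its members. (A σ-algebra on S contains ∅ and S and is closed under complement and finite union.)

σ(ℰ) (32 sets): { ∅, {x₁}, {x₃}, {x₅}, {x₆}, {x₁, x₃}, {x₁, x₅}, {x₁, x₆}, {x₂, x₄}, {x₃, x₅}, {x₃, x₆}, {x₅, x₆}, {x₁, x₂, x₄}, {x₁, x₃, x₅}, {x₁, x₃, x₆}, {x₁, x₅, x₆}, {x₂, x₃, x₄}, {x₂, x₄, x₅}, {x₂, x₄, x₆}, {x₃, x₅, x₆}, {x₁, x₂, x₃, x₄}, {x₁, x₂, x₄, x₅}, {x₁, x₂, x₄, x₆}, {x₁, x₃, x₅, x₆}, {x₂, x₃, x₄, x₅}, {x₂, x₃, x₄, x₆}, {x₂, x₄, x₅, x₆}, {x₁, x₂, x₃, x₄, x₅}, {x₁, x₂, x₃, x₄, x₆}, {x₁, x₂, x₄, x₅, x₆}, {x₂, x₃, x₄, x₅, x₆}, S }

Derivation:
Begin from { ∅, {x₃, x₆}, {x₁, x₂, x₃, x₄}, {x₂, x₄, x₅, x₆}, {x₂, x₃, x₄, x₅, x₆}, S } (that is, ℰ plus ∅ and S).
Round 1: 5 new —
  {x₁}  = complement {x₂, x₃, x₄, x₅, x₆}
  {x₁, x₃}  = complement {x₂, x₄, x₅, x₆}
  {x₅, x₆}  = complement {x₁, x₂, x₃, x₄}
  {x₁, x₂, x₄, x₅}  = complement {x₃, x₆}
  {x₁, x₂, x₃, x₄, x₆}  = {x₃, x₆} ∪ {x₁, x₂, x₃, x₄}
  — 11 sets.
Round 2 adds 7:
  {x₅}  = complement {x₁, x₂, x₃, x₄, x₆}
  {x₁, x₃, x₆}  = {x₁, x₃} ∪ {x₃, x₆}
  {x₁, x₅, x₆}  = {x₅, x₆} ∪ {x₁}
  {x₃, x₅, x₆}  = {x₅, x₆} ∪ {x₃, x₆}
  {x₁, x₃, x₅, x₆}  = {x₅, x₆} ∪ {x₁, x₃}
  {x₁, x₂, x₃, x₄, x₅}  = {x₁, x₂, x₄, x₅} ∪ {x₁, x₃}
  {x₁, x₂, x₄, x₅, x₆}  = {x₅, x₆} ∪ {x₁, x₂, x₄, x₅}
  — 18 sets.
Round 3: 8 new —
  {x₃}  = complement {x₁, x₂, x₄, x₅, x₆}
  {x₆}  = complement {x₁, x₂, x₃, x₄, x₅}
  {x₁, x₅}  = {x₅} ∪ {x₁}
  {x₂, x₄}  = complement {x₁, x₃, x₅, x₆}
  {x₁, x₂, x₄}  = complement {x₃, x₅, x₆}
  {x₁, x₃, x₅}  = {x₁, x₃} ∪ {x₅}
  {x₂, x₃, x₄}  = complement {x₁, x₅, x₆}
  {x₂, x₄, x₅}  = complement {x₁, x₃, x₆}
  — 26 sets.
Round 4 (6 new):
  {x₁, x₆}  = {x₆} ∪ {x₁}
  {x₃, x₅}  = {x₅} ∪ {x₃}
  {x₂, x₄, x₆}  = complement {x₁, x₃, x₅}
  {x₁, x₂, x₄, x₆}  = {x₆} ∪ {x₁, x₂, x₄}
  {x₂, x₃, x₄, x₅}  = {x₂, x₃, x₄} ∪ {x₅}
  {x₂, x₃, x₄, x₆}  = complement {x₁, x₅}
  — 32 sets.
After Round 5 the family is unchanged; done.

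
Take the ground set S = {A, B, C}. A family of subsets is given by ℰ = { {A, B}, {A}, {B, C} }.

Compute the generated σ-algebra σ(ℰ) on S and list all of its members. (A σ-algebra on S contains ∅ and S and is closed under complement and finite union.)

σ(ℰ) (8 sets): { {}, {A}, {B}, {C}, {A, B}, {A, C}, {B, C}, S }

Trace:
Seed the family with ℰ together with ∅ and S: { {}, {A}, {A, B}, {B, C}, S }.
Round 1: +1 →
  {C}  = ᶜ of {A, B}
  [6 total]
Round 2: 1 new —
  {A, C}  = {C} ∪ {A}
  [7 total]
Round 3 adds 1:
  {B}  = ᶜ of {A, C}
  [8 total]
Round 4: closed — nothing new.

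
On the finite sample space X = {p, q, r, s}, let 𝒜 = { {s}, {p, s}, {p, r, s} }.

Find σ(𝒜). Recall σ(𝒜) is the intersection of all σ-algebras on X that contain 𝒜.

Start: 𝒜 ∪ {∅, X} = { {}, {s}, {p, s}, {p, r, s}, X }.
Step 1. New:
  {q}  = X∖{p, r, s}
  {q, r}  = X∖{p, s}
  {p, q, r}  = X∖{s}
  |family| = 8
Step 2: 3 new —
  {q, s}  = {s} ∪ {q}
  {p, q, s}  = {q} ∪ {p, s}
  {q, r, s}  = {s} ∪ {q, r}
  |family| = 11
Step 3 adds 3:
  {p}  = X∖{q, r, s}
  {r}  = X∖{p, q, s}
  {p, r}  = X∖{q, s}
  |family| = 14
Step 4 adds 2:
  {p, q}  = {q} ∪ {p}
  {r, s}  = {r} ∪ {s}
  |family| = 16
Step 5 adds nothing — fixpoint reached.

|σ(𝒜)| = 16.  σ(𝒜) = { {}, {p}, {q}, {r}, {s}, {p, q}, {p, r}, {p, s}, {q, r}, {q, s}, {r, s}, {p, q, r}, {p, q, s}, {p, r, s}, {q, r, s}, X }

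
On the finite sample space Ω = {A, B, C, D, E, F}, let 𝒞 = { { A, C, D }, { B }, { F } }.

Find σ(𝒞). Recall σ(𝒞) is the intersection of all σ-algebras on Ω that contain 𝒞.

σ(𝒞) = { {}, { B }, { E }, { F }, { B, E }, { B, F }, { E, F }, { A, C, D }, { B, E, F }, { A, B, C, D }, { A, C, D, E }, { A, C, D, F }, { A, B, C, D, E }, { A, B, C, D, F }, { A, C, D, E, F }, Ω }

Working:
Take S₀ = 𝒞 ∪ {∅, Ω} = { {}, { B }, { F }, { A, C, D }, Ω }.
Step 1 adds 6:
  { B, F }  = { B } ∪ { F }
  { B, E, F }  = ᶜ of { A, C, D }
  { A, B, C, D }  = { A, C, D } ∪ { B }
  { A, C, D, F }  = { A, C, D } ∪ { F }
  { A, B, C, D, E }  = ᶜ of { F }
  { A, C, D, E, F }  = ᶜ of { B }
  [11 total]
Step 2 adds 4:
  { B, E }  = ᶜ of { A, C, D, F }
  { E, F }  = ᶜ of { A, B, C, D }
  { A, C, D, E }  = ᶜ of { B, F }
  { A, B, C, D, F }  = { B } ∪ { A, C, D, F }
  [15 total]
Step 3. New:
  { E }  = ᶜ of { A, B, C, D, F }
  [16 total]
Step 4: no new sets; the family is a σ-algebra.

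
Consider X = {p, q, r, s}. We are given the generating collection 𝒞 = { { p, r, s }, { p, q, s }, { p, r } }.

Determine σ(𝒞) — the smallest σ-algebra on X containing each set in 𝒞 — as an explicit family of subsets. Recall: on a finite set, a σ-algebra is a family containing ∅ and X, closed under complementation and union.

Initial family (5 sets): { {  }, { p, r }, { p, q, s }, { p, r, s }, X }.
Iteration 1 (3 new):
  { q }  = ᶜ of { p, r, s }
  { r }  = ᶜ of { p, q, s }
  { q, s }  = ᶜ of { p, r }
Iteration 2: 3 new —
  { q, r }  = { r } ∪ { q }
  { p, q, r }  = { q } ∪ { p, r }
  { q, r, s }  = { r } ∪ { q, s }
Iteration 3: 3 new —
  { p }  = ᶜ of { q, r, s }
  { s }  = ᶜ of { p, q, r }
  { p, s }  = ᶜ of { q, r }
Iteration 4. New:
  { p, q }  = { q } ∪ { p }
  { r, s }  = { r } ∪ { s }
Iteration 5: closed — nothing new.

|σ(𝒞)| = 16.  σ(𝒞) = { {  }, { p }, { q }, { r }, { s }, { p, q }, { p, r }, { p, s }, { q, r }, { q, s }, { r, s }, { p, q, r }, { p, q, s }, { p, r, s }, { q, r, s }, X }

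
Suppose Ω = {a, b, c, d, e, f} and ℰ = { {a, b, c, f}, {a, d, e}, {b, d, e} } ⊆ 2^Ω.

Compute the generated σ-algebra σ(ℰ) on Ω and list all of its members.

Begin from { ∅, {a, d, e}, {b, d, e}, {a, b, c, f}, Ω } (that is, ℰ plus ∅ and Ω).
Pass 1 (4 new):
  {d, e}  = complement {a, b, c, f}
  {a, c, f}  = complement {b, d, e}
  {b, c, f}  = complement {a, d, e}
  {a, b, d, e}  = {a, d, e} ∪ {b, d, e}
  (now 9)
Pass 2 (3 new):
  {c, f}  = complement {a, b, d, e}
  {a, c, d, e, f}  = {a, d, e} ∪ {a, c, f}
  {b, c, d, e, f}  = {b, c, f} ∪ {d, e}
  (now 12)
Pass 3: 3 new —
  {a}  = complement {b, c, d, e, f}
  {b}  = complement {a, c, d, e, f}
  {c, d, e, f}  = {d, e} ∪ {c, f}
  (now 15)
Pass 4: 1 new —
  {a, b}  = complement {c, d, e, f}
  (now 16)
Pass 5: closed — nothing new.

σ(ℰ) = { ∅, {a}, {b}, {a, b}, {c, f}, {d, e}, {a, c, f}, {a, d, e}, {b, c, f}, {b, d, e}, {a, b, c, f}, {a, b, d, e}, {c, d, e, f}, {a, c, d, e, f}, {b, c, d, e, f}, Ω }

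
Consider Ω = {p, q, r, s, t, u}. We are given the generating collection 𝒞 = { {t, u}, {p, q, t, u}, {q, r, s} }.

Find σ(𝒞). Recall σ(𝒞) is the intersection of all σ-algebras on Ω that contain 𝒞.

σ(𝒞) = { ∅, {p}, {q}, {p, q}, {r, s}, {t, u}, {p, r, s}, {p, t, u}, {q, r, s}, {q, t, u}, {p, q, r, s}, {p, q, t, u}, {r, s, t, u}, {p, r, s, t, u}, {q, r, s, t, u}, Ω }

Check:
Initial family (5 sets): { ∅, {t, u}, {q, r, s}, {p, q, t, u}, Ω }.
Step 1: +4 →
  {r, s}  = ᶜ of {p, q, t, u}
  {p, t, u}  = ᶜ of {q, r, s}
  {p, q, r, s}  = ᶜ of {t, u}
  {q, r, s, t, u}  = {q, r, s} ∪ {t, u}
  [9 total]
Step 2. New:
  {p}  = ᶜ of {q, r, s, t, u}
  {r, s, t, u}  = {r, s} ∪ {t, u}
  {p, r, s, t, u}  = {r, s} ∪ {p, t, u}
  [12 total]
Step 3: 3 new —
  {q}  = ᶜ of {p, r, s, t, u}
  {p, q}  = ᶜ of {r, s, t, u}
  {p, r, s}  = {r, s} ∪ {p}
  [15 total]
Step 4 (1 new):
  {q, t, u}  = ᶜ of {p, r, s}
  [16 total]
After Step 5 the family is unchanged; done.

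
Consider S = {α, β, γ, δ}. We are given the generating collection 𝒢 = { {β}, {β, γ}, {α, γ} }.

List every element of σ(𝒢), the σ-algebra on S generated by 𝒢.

Begin from { {}, {β}, {α, γ}, {β, γ}, S } (that is, 𝒢 plus ∅ and S).
Round 1: 4 new —
  {α, δ}  = complement {β, γ}
  {β, δ}  = complement {α, γ}
  {α, β, γ}  = {β, γ} ∪ {α, γ}
  {α, γ, δ}  = complement {β}
  — 9 sets.
Round 2 adds 3:
  {δ}  = complement {α, β, γ}
  {α, β, δ}  = {β} ∪ {α, δ}
  {β, γ, δ}  = {β, γ} ∪ {β, δ}
  — 12 sets.
Round 3. New:
  {α}  = complement {β, γ, δ}
  {γ}  = complement {α, β, δ}
  — 14 sets.
Round 4: 2 new —
  {α, β}  = {β} ∪ {α}
  {γ, δ}  = {γ} ∪ {δ}
  — 16 sets.
Round 5 adds nothing — fixpoint reached.

Hence σ(𝒢) has 16 members: { {}, {α}, {β}, {γ}, {δ}, {α, β}, {α, γ}, {α, δ}, {β, γ}, {β, δ}, {γ, δ}, {α, β, γ}, {α, β, δ}, {α, γ, δ}, {β, γ, δ}, S }.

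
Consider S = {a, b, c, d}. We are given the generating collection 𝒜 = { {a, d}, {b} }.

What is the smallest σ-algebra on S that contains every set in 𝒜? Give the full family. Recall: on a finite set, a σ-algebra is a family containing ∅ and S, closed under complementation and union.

σ(𝒜) = { {}, {b}, {c}, {a, d}, {b, c}, {a, b, d}, {a, c, d}, S }

Derivation:
Take S₀ = 𝒜 ∪ {∅, S} = { {}, {b}, {a, d}, S }.
Step 1 (3 new):
  {b, c}  = ᶜ of {a, d}
  {a, b, d}  = {b} ∪ {a, d}
  {a, c, d}  = ᶜ of {b}
  |family| = 7
Step 2. New:
  {c}  = ᶜ of {a, b, d}
  |family| = 8
After Step 3 the family is unchanged; done.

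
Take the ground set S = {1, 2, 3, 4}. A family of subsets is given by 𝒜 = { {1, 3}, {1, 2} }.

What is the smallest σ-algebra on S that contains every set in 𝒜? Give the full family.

Begin from { ∅, {1, 2}, {1, 3}, S } (that is, 𝒜 plus ∅ and S).
Iteration 1. New:
  {2, 4}  = ᶜ of {1, 3}
  {3, 4}  = ᶜ of {1, 2}
  {1, 2, 3}  = {1, 2} ∪ {1, 3}
  — 7 sets.
Iteration 2 adds 4:
  {4}  = ᶜ of {1, 2, 3}
  {1, 2, 4}  = {1, 2} ∪ {2, 4}
  {1, 3, 4}  = {3, 4} ∪ {1, 3}
  {2, 3, 4}  = {3, 4} ∪ {2, 4}
  — 11 sets.
Iteration 3: 3 new —
  {1}  = ᶜ of {2, 3, 4}
  {2}  = ᶜ of {1, 3, 4}
  {3}  = ᶜ of {1, 2, 4}
  — 14 sets.
Iteration 4: 2 new —
  {1, 4}  = {4} ∪ {1}
  {2, 3}  = {3} ∪ {2}
  — 16 sets.
Iteration 5: no new sets; the family is a σ-algebra.

|σ(𝒜)| = 16.  σ(𝒜) = { ∅, {1}, {2}, {3}, {4}, {1, 2}, {1, 3}, {1, 4}, {2, 3}, {2, 4}, {3, 4}, {1, 2, 3}, {1, 2, 4}, {1, 3, 4}, {2, 3, 4}, S }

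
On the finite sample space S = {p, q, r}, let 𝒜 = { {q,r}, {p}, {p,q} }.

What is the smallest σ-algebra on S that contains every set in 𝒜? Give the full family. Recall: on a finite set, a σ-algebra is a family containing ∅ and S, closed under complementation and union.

Take S₀ = 𝒜 ∪ {∅, S} = { {}, {p}, {p,q}, {q,r}, S }.
Pass 1 adds 1:
  {r}  = complement {p,q}
  — 6 sets.
Pass 2: 1 new —
  {p,r}  = {r} ∪ {p}
  — 7 sets.
Pass 3: +1 →
  {q}  = complement {p,r}
  — 8 sets.
After Pass 4 the family is unchanged; done.

|σ(𝒜)| = 8.  σ(𝒜) = { {}, {p}, {q}, {r}, {p,q}, {p,r}, {q,r}, S }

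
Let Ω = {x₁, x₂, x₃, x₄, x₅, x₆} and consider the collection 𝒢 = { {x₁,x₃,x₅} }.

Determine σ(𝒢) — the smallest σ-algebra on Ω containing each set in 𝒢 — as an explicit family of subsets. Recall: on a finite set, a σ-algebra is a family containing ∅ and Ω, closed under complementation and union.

σ(𝒢) = { ∅, {x₁,x₃,x₅}, {x₂,x₄,x₆}, Ω }

Trace:
Start: 𝒢 ∪ {∅, Ω} = { ∅, {x₁,x₃,x₅}, Ω }.
Step 1 (1 new):
  {x₂,x₄,x₆}  = Ω∖{x₁,x₃,x₅}
  (now 4)
Step 2: no new sets; the family is a σ-algebra.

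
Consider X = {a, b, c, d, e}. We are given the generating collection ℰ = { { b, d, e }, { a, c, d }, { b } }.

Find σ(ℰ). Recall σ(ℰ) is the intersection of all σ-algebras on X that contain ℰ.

Begin from { {}, { b }, { a, c, d }, { b, d, e }, X } (that is, ℰ plus ∅ and X).
Round 1. New:
  { a, c }  = X∖{ b, d, e }
  { b, e }  = X∖{ a, c, d }
  { a, b, c, d }  = { a, c, d } ∪ { b }
  { a, c, d, e }  = X∖{ b }
  (now 9)
Round 2. New:
  { e }  = X∖{ a, b, c, d }
  { a, b, c }  = { b } ∪ { a, c }
  { a, b, c, e }  = { b, e } ∪ { a, c }
  (now 12)
Round 3 adds 3:
  { d }  = X∖{ a, b, c, e }
  { d, e }  = X∖{ a, b, c }
  { a, c, e }  = { a, c } ∪ { e }
  (now 15)
Round 4: 1 new —
  { b, d }  = X∖{ a, c, e }
  (now 16)
Round 5: no new sets; the family is a σ-algebra.

|σ(ℰ)| = 16.  σ(ℰ) = { {}, { b }, { d }, { e }, { a, c }, { b, d }, { b, e }, { d, e }, { a, b, c }, { a, c, d }, { a, c, e }, { b, d, e }, { a, b, c, d }, { a, b, c, e }, { a, c, d, e }, X }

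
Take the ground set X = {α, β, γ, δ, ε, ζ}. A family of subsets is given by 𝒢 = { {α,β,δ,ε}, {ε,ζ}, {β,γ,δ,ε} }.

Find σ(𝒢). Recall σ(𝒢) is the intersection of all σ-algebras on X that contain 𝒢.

Initial family (5 sets): { ∅, {ε,ζ}, {α,β,δ,ε}, {β,γ,δ,ε}, X }.
Iteration 1. New:
  {α,ζ}  = X∖{β,γ,δ,ε}
  {γ,ζ}  = X∖{α,β,δ,ε}
  {α,β,γ,δ}  = X∖{ε,ζ}
  {α,β,γ,δ,ε}  = {β,γ,δ,ε} ∪ {α,β,δ,ε}
  {α,β,δ,ε,ζ}  = {ε,ζ} ∪ {α,β,δ,ε}
  {β,γ,δ,ε,ζ}  = {ε,ζ} ∪ {β,γ,δ,ε}
Iteration 2 (7 new):
  {α}  = X∖{β,γ,δ,ε,ζ}
  {γ}  = X∖{α,β,δ,ε,ζ}
  {ζ}  = X∖{α,β,γ,δ,ε}
  {α,γ,ζ}  = {α,ζ} ∪ {γ,ζ}
  {α,ε,ζ}  = {ε,ζ} ∪ {α,ζ}
  {γ,ε,ζ}  = {ε,ζ} ∪ {γ,ζ}
  {α,β,γ,δ,ζ}  = {α,ζ} ∪ {α,β,γ,δ}
Iteration 3 adds 6:
  {ε}  = X∖{α,β,γ,δ,ζ}
  {α,γ}  = {γ} ∪ {α}
  {α,β,δ}  = X∖{γ,ε,ζ}
  {β,γ,δ}  = X∖{α,ε,ζ}
  {β,δ,ε}  = X∖{α,γ,ζ}
  {α,γ,ε,ζ}  = {γ} ∪ {α,ε,ζ}
Iteration 4 (7 new):
  {α,ε}  = {ε} ∪ {α}
  {β,δ}  = X∖{α,γ,ε,ζ}
  {γ,ε}  = {ε} ∪ {γ}
  {α,γ,ε}  = {ε} ∪ {α,γ}
  {α,β,δ,ζ}  = {α,ζ} ∪ {α,β,δ}
  {β,γ,δ,ζ}  = {β,γ,δ} ∪ {ζ}
  {β,δ,ε,ζ}  = X∖{α,γ}
Iteration 5: 1 new —
  {β,δ,ζ}  = X∖{α,γ,ε}
Iteration 6: stable.

Therefore σ(𝒢) = { ∅, {α}, {γ}, {ε}, {ζ}, {α,γ}, {α,ε}, {α,ζ}, {β,δ}, {γ,ε}, {γ,ζ}, {ε,ζ}, {α,β,δ}, {α,γ,ε}, {α,γ,ζ}, {α,ε,ζ}, {β,γ,δ}, {β,δ,ε}, {β,δ,ζ}, {γ,ε,ζ}, {α,β,γ,δ}, {α,β,δ,ε}, {α,β,δ,ζ}, {α,γ,ε,ζ}, {β,γ,δ,ε}, {β,γ,δ,ζ}, {β,δ,ε,ζ}, {α,β,γ,δ,ε}, {α,β,γ,δ,ζ}, {α,β,δ,ε,ζ}, {β,γ,δ,ε,ζ}, X } (|σ(𝒢)| = 32).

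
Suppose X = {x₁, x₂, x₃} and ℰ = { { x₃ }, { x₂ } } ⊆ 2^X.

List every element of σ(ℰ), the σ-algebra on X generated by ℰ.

Start: ℰ ∪ {∅, X} = { ∅, { x₂ }, { x₃ }, X }.
Iteration 1: +3 →
  { x₁, x₂ }  = ᶜ of { x₃ }
  { x₁, x₃ }  = ᶜ of { x₂ }
  { x₂, x₃ }  = { x₃ } ∪ { x₂ }
  [7 total]
Iteration 2 adds 1:
  { x₁ }  = ᶜ of { x₂, x₃ }
  [8 total]
Iteration 3: already closed under ᶜ and ∪.

Hence σ(ℰ) has 8 members: { ∅, { x₁ }, { x₂ }, { x₃ }, { x₁, x₂ }, { x₁, x₃ }, { x₂, x₃ }, X }.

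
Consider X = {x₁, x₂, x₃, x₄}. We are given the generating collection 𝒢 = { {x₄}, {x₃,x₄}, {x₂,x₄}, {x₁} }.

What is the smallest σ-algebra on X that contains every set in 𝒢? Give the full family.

Answer: σ(𝒢) = { {}, {x₁}, {x₂}, {x₃}, {x₄}, {x₁,x₂}, {x₁,x₃}, {x₁,x₄}, {x₂,x₃}, {x₂,x₄}, {x₃,x₄}, {x₁,x₂,x₃}, {x₁,x₂,x₄}, {x₁,x₃,x₄}, {x₂,x₃,x₄}, X }

Trace:
Initial family (6 sets): { {}, {x₁}, {x₄}, {x₂,x₄}, {x₃,x₄}, X }.
Step 1: 7 new —
  {x₁,x₂}  = ᶜ of {x₃,x₄}
  {x₁,x₃}  = ᶜ of {x₂,x₄}
  {x₁,x₄}  = {x₄} ∪ {x₁}
  {x₁,x₂,x₃}  = ᶜ of {x₄}
  {x₁,x₂,x₄}  = {x₂,x₄} ∪ {x₁}
  {x₁,x₃,x₄}  = {x₃,x₄} ∪ {x₁}
  {x₂,x₃,x₄}  = ᶜ of {x₁}
  — 13 sets.
Step 2. New:
  {x₂}  = ᶜ of {x₁,x₃,x₄}
  {x₃}  = ᶜ of {x₁,x₂,x₄}
  {x₂,x₃}  = ᶜ of {x₁,x₄}
  — 16 sets.
Step 3 adds nothing — fixpoint reached.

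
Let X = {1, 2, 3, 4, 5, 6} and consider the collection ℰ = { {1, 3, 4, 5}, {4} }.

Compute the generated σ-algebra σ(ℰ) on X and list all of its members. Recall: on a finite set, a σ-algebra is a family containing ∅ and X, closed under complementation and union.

Begin from { {}, {4}, {1, 3, 4, 5}, X } (that is, ℰ plus ∅ and X).
Round 1. New:
  {2, 6}  = X∖{1, 3, 4, 5}
  {1, 2, 3, 5, 6}  = X∖{4}
  |family| = 6
Round 2 adds 1:
  {2, 4, 6}  = {4} ∪ {2, 6}
  |family| = 7
Round 3: +1 →
  {1, 3, 5}  = X∖{2, 4, 6}
  |family| = 8
Round 4: closed — nothing new.

|σ(ℰ)| = 8.  σ(ℰ) = { {}, {4}, {2, 6}, {1, 3, 5}, {2, 4, 6}, {1, 3, 4, 5}, {1, 2, 3, 5, 6}, X }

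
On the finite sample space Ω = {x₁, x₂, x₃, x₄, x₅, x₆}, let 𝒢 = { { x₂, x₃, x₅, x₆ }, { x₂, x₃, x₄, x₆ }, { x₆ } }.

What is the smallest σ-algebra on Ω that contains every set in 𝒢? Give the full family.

Seed the family with 𝒢 together with ∅ and Ω: { {  }, { x₆ }, { x₂, x₃, x₄, x₆ }, { x₂, x₃, x₅, x₆ }, Ω }.
Step 1: +4 →
  { x₁, x₄ }  = complement { x₂, x₃, x₅, x₆ }
  { x₁, x₅ }  = complement { x₂, x₃, x₄, x₆ }
  { x₁, x₂, x₃, x₄, x₅ }  = complement { x₆ }
  { x₂, x₃, x₄, x₅, x₆ }  = { x₂, x₃, x₄, x₆ } ∪ { x₂, x₃, x₅, x₆ }
  (now 9)
Step 2 (6 new):
  { x₁ }  = complement { x₂, x₃, x₄, x₅, x₆ }
  { x₁, x₄, x₅ }  = { x₁, x₄ } ∪ { x₁, x₅ }
  { x₁, x₄, x₆ }  = { x₆ } ∪ { x₁, x₄ }
  { x₁, x₅, x₆ }  = { x₆ } ∪ { x₁, x₅ }
  { x₁, x₂, x₃, x₄, x₆ }  = { x₁, x₄ } ∪ { x₂, x₃, x₄, x₆ }
  { x₁, x₂, x₃, x₅, x₆ }  = { x₁, x₅ } ∪ { x₂, x₃, x₅, x₆ }
  (now 15)
Step 3: +7 →
  { x₄ }  = complement { x₁, x₂, x₃, x₅, x₆ }
  { x₅ }  = complement { x₁, x₂, x₃, x₄, x₆ }
  { x₁, x₆ }  = { x₆ } ∪ { x₁ }
  { x₂, x₃, x₄ }  = complement { x₁, x₅, x₆ }
  { x₂, x₃, x₅ }  = complement { x₁, x₄, x₆ }
  { x₂, x₃, x₆ }  = complement { x₁, x₄, x₅ }
  { x₁, x₄, x₅, x₆ }  = { x₁, x₄, x₅ } ∪ { x₁, x₅, x₆ }
  (now 22)
Step 4 adds 8:
  { x₂, x₃ }  = complement { x₁, x₄, x₅, x₆ }
  { x₄, x₅ }  = { x₅ } ∪ { x₄ }
  { x₄, x₆ }  = { x₆ } ∪ { x₄ }
  { x₅, x₆ }  = { x₆ } ∪ { x₅ }
  { x₁, x₂, x₃, x₄ }  = { x₁, x₄ } ∪ { x₂, x₃, x₄ }
  { x₁, x₂, x₃, x₅ }  = { x₁, x₅ } ∪ { x₂, x₃, x₅ }
  { x₁, x₂, x₃, x₆ }  = { x₁, x₆ } ∪ { x₂, x₃, x₆ }
  { x₂, x₃, x₄, x₅ }  = complement { x₁, x₆ }
  (now 30)
Step 5: 2 new —
  { x₁, x₂, x₃ }  = { x₁ } ∪ { x₂, x₃ }
  { x₄, x₅, x₆ }  = { x₅, x₆ } ∪ { x₄, x₅ }
  (now 32)
Step 6: stable.

Therefore σ(𝒢) = { {  }, { x₁ }, { x₄ }, { x₅ }, { x₆ }, { x₁, x₄ }, { x₁, x₅ }, { x₁, x₆ }, { x₂, x₃ }, { x₄, x₅ }, { x₄, x₆ }, { x₅, x₆ }, { x₁, x₂, x₃ }, { x₁, x₄, x₅ }, { x₁, x₄, x₆ }, { x₁, x₅, x₆ }, { x₂, x₃, x₄ }, { x₂, x₃, x₅ }, { x₂, x₃, x₆ }, { x₄, x₅, x₆ }, { x₁, x₂, x₃, x₄ }, { x₁, x₂, x₃, x₅ }, { x₁, x₂, x₃, x₆ }, { x₁, x₄, x₅, x₆ }, { x₂, x₃, x₄, x₅ }, { x₂, x₃, x₄, x₆ }, { x₂, x₃, x₅, x₆ }, { x₁, x₂, x₃, x₄, x₅ }, { x₁, x₂, x₃, x₄, x₆ }, { x₁, x₂, x₃, x₅, x₆ }, { x₂, x₃, x₄, x₅, x₆ }, Ω } (|σ(𝒢)| = 32).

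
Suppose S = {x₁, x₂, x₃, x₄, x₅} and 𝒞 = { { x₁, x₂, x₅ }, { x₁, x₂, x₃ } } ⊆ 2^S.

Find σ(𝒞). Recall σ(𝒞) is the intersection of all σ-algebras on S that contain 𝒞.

Start: 𝒞 ∪ {∅, S} = { {}, { x₁, x₂, x₃ }, { x₁, x₂, x₅ }, S }.
Pass 1 (3 new):
  { x₃, x₄ }  = { x₁, x₂, x₅ }ᶜ
  { x₄, x₅ }  = { x₁, x₂, x₃ }ᶜ
  { x₁, x₂, x₃, x₅ }  = { x₁, x₂, x₃ } ∪ { x₁, x₂, x₅ }
  — 7 sets.
Pass 2. New:
  { x₄ }  = { x₁, x₂, x₃, x₅ }ᶜ
  { x₃, x₄, x₅ }  = { x₄, x₅ } ∪ { x₃, x₄ }
  { x₁, x₂, x₃, x₄ }  = { x₃, x₄ } ∪ { x₁, x₂, x₃ }
  { x₁, x₂, x₄, x₅ }  = { x₄, x₅ } ∪ { x₁, x₂, x₅ }
  — 11 sets.
Pass 3: 3 new —
  { x₃ }  = { x₁, x₂, x₄, x₅ }ᶜ
  { x₅ }  = { x₁, x₂, x₃, x₄ }ᶜ
  { x₁, x₂ }  = { x₃, x₄, x₅ }ᶜ
  — 14 sets.
Pass 4: 2 new —
  { x₃, x₅ }  = { x₃ } ∪ { x₅ }
  { x₁, x₂, x₄ }  = { x₁, x₂ } ∪ { x₄ }
  — 16 sets.
Pass 5: no new sets; the family is a σ-algebra.

Therefore σ(𝒞) = { {}, { x₃ }, { x₄ }, { x₅ }, { x₁, x₂ }, { x₃, x₄ }, { x₃, x₅ }, { x₄, x₅ }, { x₁, x₂, x₃ }, { x₁, x₂, x₄ }, { x₁, x₂, x₅ }, { x₃, x₄, x₅ }, { x₁, x₂, x₃, x₄ }, { x₁, x₂, x₃, x₅ }, { x₁, x₂, x₄, x₅ }, S } (|σ(𝒞)| = 16).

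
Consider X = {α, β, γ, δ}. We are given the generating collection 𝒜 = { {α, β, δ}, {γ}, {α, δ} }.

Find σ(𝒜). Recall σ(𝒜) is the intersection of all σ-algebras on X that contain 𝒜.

σ(𝒜) = { ∅, {β}, {γ}, {α, δ}, {β, γ}, {α, β, δ}, {α, γ, δ}, X }

Check:
Begin from { ∅, {γ}, {α, δ}, {α, β, δ}, X } (that is, 𝒜 plus ∅ and X).
Iteration 1: +2 →
  {β, γ}  = {α, δ}ᶜ
  {α, γ, δ}  = {γ} ∪ {α, δ}
  [7 total]
Iteration 2: +1 →
  {β}  = {α, γ, δ}ᶜ
  [8 total]
After Iteration 3 the family is unchanged; done.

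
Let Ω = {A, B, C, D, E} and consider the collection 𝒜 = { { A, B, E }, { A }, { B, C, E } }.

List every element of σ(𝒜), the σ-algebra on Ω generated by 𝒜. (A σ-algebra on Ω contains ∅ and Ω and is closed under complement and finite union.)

σ(𝒜) (16 sets): { {  }, { A }, { C }, { D }, { A, C }, { A, D }, { B, E }, { C, D }, { A, B, E }, { A, C, D }, { B, C, E }, { B, D, E }, { A, B, C, E }, { A, B, D, E }, { B, C, D, E }, Ω }

Check:
Start: 𝒜 ∪ {∅, Ω} = { {  }, { A }, { A, B, E }, { B, C, E }, Ω }.
Round 1 (4 new):
  { A, D }  = complement { B, C, E }
  { C, D }  = complement { A, B, E }
  { A, B, C, E }  = { A, B, E } ∪ { B, C, E }
  { B, C, D, E }  = complement { A }
  [9 total]
Round 2 (3 new):
  { D }  = complement { A, B, C, E }
  { A, C, D }  = { C, D } ∪ { A, D }
  { A, B, D, E }  = { A, B, E } ∪ { A, D }
  [12 total]
Round 3. New:
  { C }  = complement { A, B, D, E }
  { B, E }  = complement { A, C, D }
  [14 total]
Round 4 (2 new):
  { A, C }  = { C } ∪ { A }
  { B, D, E }  = { B, E } ∪ { D }
  [16 total]
Round 5: already closed under ᶜ and ∪.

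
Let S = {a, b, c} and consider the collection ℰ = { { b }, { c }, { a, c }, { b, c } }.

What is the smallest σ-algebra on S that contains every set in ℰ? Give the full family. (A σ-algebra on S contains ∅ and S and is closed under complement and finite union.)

σ(ℰ) = { {  }, { a }, { b }, { c }, { a, b }, { a, c }, { b, c }, S }

Working:
Begin from { {  }, { b }, { c }, { a, c }, { b, c }, S } (that is, ℰ plus ∅ and S).
Iteration 1 adds 2:
  { a }  = { b, c }ᶜ
  { a, b }  = { c }ᶜ
Iteration 2 adds nothing — fixpoint reached.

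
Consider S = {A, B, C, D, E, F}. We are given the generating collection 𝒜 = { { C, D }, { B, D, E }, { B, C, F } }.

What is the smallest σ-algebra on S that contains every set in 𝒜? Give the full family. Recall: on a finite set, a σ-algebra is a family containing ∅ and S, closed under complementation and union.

Initial family (5 sets): { ∅, { C, D }, { B, C, F }, { B, D, E }, S }.
Round 1 (6 new):
  { A, C, F }  = ᶜ of { B, D, E }
  { A, D, E }  = ᶜ of { B, C, F }
  { A, B, E, F }  = ᶜ of { C, D }
  { B, C, D, E }  = { C, D } ∪ { B, D, E }
  { B, C, D, F }  = { C, D } ∪ { B, C, F }
  { B, C, D, E, F }  = { B, C, F } ∪ { B, D, E }
  (now 11)
Round 2 adds 12:
  { A }  = ᶜ of { B, C, D, E, F }
  { A, E }  = ᶜ of { B, C, D, F }
  { A, F }  = ᶜ of { B, C, D, E }
  { A, B, C, F }  = { A, C, F } ∪ { B, C, F }
  { A, B, D, E }  = { A, D, E } ∪ { B, D, E }
  { A, C, D, E }  = { A, D, E } ∪ { C, D }
  { A, C, D, F }  = { C, D } ∪ { A, C, F }
  { A, B, C, D, E }  = { A, D, E } ∪ { B, C, D, E }
  { A, B, C, D, F }  = { A, C, F } ∪ { B, C, D, F }
  { A, B, C, E, F }  = { A, C, F } ∪ { A, B, E, F }
  { A, B, D, E, F }  = { A, D, E } ∪ { A, B, E, F }
  { A, C, D, E, F }  = { A, D, E } ∪ { A, C, F }
  (now 23)
Round 3 adds 13:
  { B }  = ᶜ of { A, C, D, E, F }
  { C }  = ᶜ of { A, B, D, E, F }
  { D }  = ᶜ of { A, B, C, E, F }
  { E }  = ᶜ of { A, B, C, D, F }
  { F }  = ᶜ of { A, B, C, D, E }
  { B, E }  = ᶜ of { A, C, D, F }
  { B, F }  = ᶜ of { A, C, D, E }
  { C, F }  = ᶜ of { A, B, D, E }
  { D, E }  = ᶜ of { A, B, C, F }
  { A, C, D }  = { C, D } ∪ { A }
  { A, E, F }  = { A, F } ∪ { A, E }
  { A, C, E, F }  = { A, C, F } ∪ { A, E }
  { A, D, E, F }  = { A, F } ∪ { A, D, E }
  (now 36)
Round 4. New:
  { A, B }  = { A } ∪ { B }
  { A, C }  = { A } ∪ { C }
  { A, D }  = { A } ∪ { D }
  { B, C }  = ᶜ of { A, D, E, F }
  { B, D }  = ᶜ of { A, C, E, F }
  { C, E }  = { E } ∪ { C }
  { D, F }  = { F } ∪ { D }
  { E, F }  = { F } ∪ { E }
  { A, B, E }  = { B, E } ∪ { A }
  { A, B, F }  = { A } ∪ { B, F }
  { A, C, E }  = { C } ∪ { A, E }
  { A, D, F }  = { A, F } ∪ { D }
  { B, C, D }  = ᶜ of { A, E, F }
  { B, C, E }  = { B, E } ∪ { C }
  { B, D, F }  = { B, F } ∪ { D }
  { B, E, F }  = ᶜ of { A, C, D }
  { C, D, E }  = { C, D } ∪ { E }
  { C, D, F }  = { C, D } ∪ { F }
  { C, E, F }  = { E } ∪ { C, F }
  { D, E, F }  = { F } ∪ { D, E }
  { A, B, C, D }  = { B } ∪ { A, C, D }
  { B, C, E, F }  = { B, E } ∪ { B, C, F }
  { B, D, E, F }  = { B, F } ∪ { D, E }
  { C, D, E, F }  = { D, E } ∪ { C, F }
  (now 60)
Round 5 (4 new):
  { A, B, C }  = ᶜ of { D, E, F }
  { A, B, D }  = ᶜ of { C, E, F }
  { A, B, C, E }  = ᶜ of { D, F }
  { A, B, D, F }  = ᶜ of { C, E }
  (now 64)
Round 6: already closed under ᶜ and ∪.

|σ(𝒜)| = 64.  σ(𝒜) = { ∅, { A }, { B }, { C }, { D }, { E }, { F }, { A, B }, { A, C }, { A, D }, { A, E }, { A, F }, { B, C }, { B, D }, { B, E }, { B, F }, { C, D }, { C, E }, { C, F }, { D, E }, { D, F }, { E, F }, { A, B, C }, { A, B, D }, { A, B, E }, { A, B, F }, { A, C, D }, { A, C, E }, { A, C, F }, { A, D, E }, { A, D, F }, { A, E, F }, { B, C, D }, { B, C, E }, { B, C, F }, { B, D, E }, { B, D, F }, { B, E, F }, { C, D, E }, { C, D, F }, { C, E, F }, { D, E, F }, { A, B, C, D }, { A, B, C, E }, { A, B, C, F }, { A, B, D, E }, { A, B, D, F }, { A, B, E, F }, { A, C, D, E }, { A, C, D, F }, { A, C, E, F }, { A, D, E, F }, { B, C, D, E }, { B, C, D, F }, { B, C, E, F }, { B, D, E, F }, { C, D, E, F }, { A, B, C, D, E }, { A, B, C, D, F }, { A, B, C, E, F }, { A, B, D, E, F }, { A, C, D, E, F }, { B, C, D, E, F }, S }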